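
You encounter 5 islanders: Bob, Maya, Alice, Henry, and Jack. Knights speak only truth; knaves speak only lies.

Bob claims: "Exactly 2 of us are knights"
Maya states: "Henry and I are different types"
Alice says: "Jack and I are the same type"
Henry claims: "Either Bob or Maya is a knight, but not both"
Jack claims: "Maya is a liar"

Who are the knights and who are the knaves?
Bob is a knave.
Maya is a knave.
Alice is a knave.
Henry is a knave.
Jack is a knight.

Verification:
- Bob (knave) says "Exactly 2 of us are knights" - this is FALSE (a lie) because there are 1 knights.
- Maya (knave) says "Henry and I are different types" - this is FALSE (a lie) because Maya is a knave and Henry is a knave.
- Alice (knave) says "Jack and I are the same type" - this is FALSE (a lie) because Alice is a knave and Jack is a knight.
- Henry (knave) says "Either Bob or Maya is a knight, but not both" - this is FALSE (a lie) because Bob is a knave and Maya is a knave.
- Jack (knight) says "Maya is a liar" - this is TRUE because Maya is a knave.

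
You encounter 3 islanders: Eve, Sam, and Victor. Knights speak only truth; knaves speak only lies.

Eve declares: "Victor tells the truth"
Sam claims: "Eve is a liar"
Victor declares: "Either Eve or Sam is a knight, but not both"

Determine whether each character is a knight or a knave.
Eve is a knight.
Sam is a knave.
Victor is a knight.

Verification:
- Eve (knight) says "Victor tells the truth" - this is TRUE because Victor is a knight.
- Sam (knave) says "Eve is a liar" - this is FALSE (a lie) because Eve is a knight.
- Victor (knight) says "Either Eve or Sam is a knight, but not both" - this is TRUE because Eve is a knight and Sam is a knave.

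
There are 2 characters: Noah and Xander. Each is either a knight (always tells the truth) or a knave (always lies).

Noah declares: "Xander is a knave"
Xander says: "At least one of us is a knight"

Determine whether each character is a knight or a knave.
Noah is a knave.
Xander is a knight.

Verification:
- Noah (knave) says "Xander is a knave" - this is FALSE (a lie) because Xander is a knight.
- Xander (knight) says "At least one of us is a knight" - this is TRUE because Xander is a knight.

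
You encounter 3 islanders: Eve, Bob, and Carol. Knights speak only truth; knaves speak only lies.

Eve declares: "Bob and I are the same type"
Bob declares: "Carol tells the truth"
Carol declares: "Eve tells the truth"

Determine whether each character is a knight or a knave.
Eve is a knight.
Bob is a knight.
Carol is a knight.

Verification:
- Eve (knight) says "Bob and I are the same type" - this is TRUE because Eve is a knight and Bob is a knight.
- Bob (knight) says "Carol tells the truth" - this is TRUE because Carol is a knight.
- Carol (knight) says "Eve tells the truth" - this is TRUE because Eve is a knight.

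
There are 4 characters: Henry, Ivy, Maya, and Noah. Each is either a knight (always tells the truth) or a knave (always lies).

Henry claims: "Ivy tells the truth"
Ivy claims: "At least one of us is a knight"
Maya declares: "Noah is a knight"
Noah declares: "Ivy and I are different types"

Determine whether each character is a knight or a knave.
Henry is a knave.
Ivy is a knave.
Maya is a knave.
Noah is a knave.

Verification:
- Henry (knave) says "Ivy tells the truth" - this is FALSE (a lie) because Ivy is a knave.
- Ivy (knave) says "At least one of us is a knight" - this is FALSE (a lie) because no one is a knight.
- Maya (knave) says "Noah is a knight" - this is FALSE (a lie) because Noah is a knave.
- Noah (knave) says "Ivy and I are different types" - this is FALSE (a lie) because Noah is a knave and Ivy is a knave.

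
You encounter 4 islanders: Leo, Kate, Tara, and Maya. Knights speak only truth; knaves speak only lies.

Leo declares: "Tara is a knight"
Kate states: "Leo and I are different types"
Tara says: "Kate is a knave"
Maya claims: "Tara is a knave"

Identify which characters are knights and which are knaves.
Leo is a knave.
Kate is a knight.
Tara is a knave.
Maya is a knight.

Verification:
- Leo (knave) says "Tara is a knight" - this is FALSE (a lie) because Tara is a knave.
- Kate (knight) says "Leo and I are different types" - this is TRUE because Kate is a knight and Leo is a knave.
- Tara (knave) says "Kate is a knave" - this is FALSE (a lie) because Kate is a knight.
- Maya (knight) says "Tara is a knave" - this is TRUE because Tara is a knave.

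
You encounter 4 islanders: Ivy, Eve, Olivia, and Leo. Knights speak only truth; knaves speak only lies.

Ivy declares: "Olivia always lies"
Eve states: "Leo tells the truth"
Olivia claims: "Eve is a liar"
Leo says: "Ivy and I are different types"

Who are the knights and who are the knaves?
Ivy is a knave.
Eve is a knave.
Olivia is a knight.
Leo is a knave.

Verification:
- Ivy (knave) says "Olivia always lies" - this is FALSE (a lie) because Olivia is a knight.
- Eve (knave) says "Leo tells the truth" - this is FALSE (a lie) because Leo is a knave.
- Olivia (knight) says "Eve is a liar" - this is TRUE because Eve is a knave.
- Leo (knave) says "Ivy and I are different types" - this is FALSE (a lie) because Leo is a knave and Ivy is a knave.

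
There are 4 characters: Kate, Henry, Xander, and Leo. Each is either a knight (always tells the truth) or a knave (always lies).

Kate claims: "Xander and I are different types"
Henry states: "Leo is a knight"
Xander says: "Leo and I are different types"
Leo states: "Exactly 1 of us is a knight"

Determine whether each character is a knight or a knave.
Kate is a knave.
Henry is a knave.
Xander is a knave.
Leo is a knave.

Verification:
- Kate (knave) says "Xander and I are different types" - this is FALSE (a lie) because Kate is a knave and Xander is a knave.
- Henry (knave) says "Leo is a knight" - this is FALSE (a lie) because Leo is a knave.
- Xander (knave) says "Leo and I are different types" - this is FALSE (a lie) because Xander is a knave and Leo is a knave.
- Leo (knave) says "Exactly 1 of us is a knight" - this is FALSE (a lie) because there are 0 knights.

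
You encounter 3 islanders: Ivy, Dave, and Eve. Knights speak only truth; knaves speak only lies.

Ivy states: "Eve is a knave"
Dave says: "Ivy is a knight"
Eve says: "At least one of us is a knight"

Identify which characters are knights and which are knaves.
Ivy is a knave.
Dave is a knave.
Eve is a knight.

Verification:
- Ivy (knave) says "Eve is a knave" - this is FALSE (a lie) because Eve is a knight.
- Dave (knave) says "Ivy is a knight" - this is FALSE (a lie) because Ivy is a knave.
- Eve (knight) says "At least one of us is a knight" - this is TRUE because Eve is a knight.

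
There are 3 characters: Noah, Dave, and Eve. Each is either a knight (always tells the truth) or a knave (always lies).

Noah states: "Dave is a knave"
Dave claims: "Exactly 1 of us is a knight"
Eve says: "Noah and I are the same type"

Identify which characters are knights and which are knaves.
Noah is a knight.
Dave is a knave.
Eve is a knight.

Verification:
- Noah (knight) says "Dave is a knave" - this is TRUE because Dave is a knave.
- Dave (knave) says "Exactly 1 of us is a knight" - this is FALSE (a lie) because there are 2 knights.
- Eve (knight) says "Noah and I are the same type" - this is TRUE because Eve is a knight and Noah is a knight.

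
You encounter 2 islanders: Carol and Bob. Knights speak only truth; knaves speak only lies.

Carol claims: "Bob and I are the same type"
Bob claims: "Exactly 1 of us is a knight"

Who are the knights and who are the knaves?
Carol is a knave.
Bob is a knight.

Verification:
- Carol (knave) says "Bob and I are the same type" - this is FALSE (a lie) because Carol is a knave and Bob is a knight.
- Bob (knight) says "Exactly 1 of us is a knight" - this is TRUE because there are 1 knights.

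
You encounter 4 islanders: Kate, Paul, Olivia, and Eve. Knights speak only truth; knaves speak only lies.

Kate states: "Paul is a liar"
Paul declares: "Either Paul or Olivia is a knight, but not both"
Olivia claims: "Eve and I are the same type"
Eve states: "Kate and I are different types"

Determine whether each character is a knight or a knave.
Kate is a knave.
Paul is a knight.
Olivia is a knave.
Eve is a knight.

Verification:
- Kate (knave) says "Paul is a liar" - this is FALSE (a lie) because Paul is a knight.
- Paul (knight) says "Either Paul or Olivia is a knight, but not both" - this is TRUE because Paul is a knight and Olivia is a knave.
- Olivia (knave) says "Eve and I are the same type" - this is FALSE (a lie) because Olivia is a knave and Eve is a knight.
- Eve (knight) says "Kate and I are different types" - this is TRUE because Eve is a knight and Kate is a knave.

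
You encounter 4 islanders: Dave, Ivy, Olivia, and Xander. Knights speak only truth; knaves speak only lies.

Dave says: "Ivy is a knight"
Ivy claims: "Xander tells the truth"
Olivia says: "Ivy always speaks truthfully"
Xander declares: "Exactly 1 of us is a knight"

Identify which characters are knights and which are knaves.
Dave is a knave.
Ivy is a knave.
Olivia is a knave.
Xander is a knave.

Verification:
- Dave (knave) says "Ivy is a knight" - this is FALSE (a lie) because Ivy is a knave.
- Ivy (knave) says "Xander tells the truth" - this is FALSE (a lie) because Xander is a knave.
- Olivia (knave) says "Ivy always speaks truthfully" - this is FALSE (a lie) because Ivy is a knave.
- Xander (knave) says "Exactly 1 of us is a knight" - this is FALSE (a lie) because there are 0 knights.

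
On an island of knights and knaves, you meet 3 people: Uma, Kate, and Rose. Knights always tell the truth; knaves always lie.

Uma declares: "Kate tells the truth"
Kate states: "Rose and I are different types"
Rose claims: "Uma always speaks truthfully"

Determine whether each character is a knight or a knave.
Uma is a knave.
Kate is a knave.
Rose is a knave.

Verification:
- Uma (knave) says "Kate tells the truth" - this is FALSE (a lie) because Kate is a knave.
- Kate (knave) says "Rose and I are different types" - this is FALSE (a lie) because Kate is a knave and Rose is a knave.
- Rose (knave) says "Uma always speaks truthfully" - this is FALSE (a lie) because Uma is a knave.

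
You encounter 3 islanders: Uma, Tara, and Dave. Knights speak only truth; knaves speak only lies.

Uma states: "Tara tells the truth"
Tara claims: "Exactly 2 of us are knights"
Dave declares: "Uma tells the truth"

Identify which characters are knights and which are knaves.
Uma is a knave.
Tara is a knave.
Dave is a knave.

Verification:
- Uma (knave) says "Tara tells the truth" - this is FALSE (a lie) because Tara is a knave.
- Tara (knave) says "Exactly 2 of us are knights" - this is FALSE (a lie) because there are 0 knights.
- Dave (knave) says "Uma tells the truth" - this is FALSE (a lie) because Uma is a knave.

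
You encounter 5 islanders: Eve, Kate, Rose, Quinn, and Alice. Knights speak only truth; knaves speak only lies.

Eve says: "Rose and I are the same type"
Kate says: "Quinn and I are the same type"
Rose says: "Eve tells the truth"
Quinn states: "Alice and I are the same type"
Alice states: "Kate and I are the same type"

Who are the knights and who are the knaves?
Eve is a knight.
Kate is a knight.
Rose is a knight.
Quinn is a knight.
Alice is a knight.

Verification:
- Eve (knight) says "Rose and I are the same type" - this is TRUE because Eve is a knight and Rose is a knight.
- Kate (knight) says "Quinn and I are the same type" - this is TRUE because Kate is a knight and Quinn is a knight.
- Rose (knight) says "Eve tells the truth" - this is TRUE because Eve is a knight.
- Quinn (knight) says "Alice and I are the same type" - this is TRUE because Quinn is a knight and Alice is a knight.
- Alice (knight) says "Kate and I are the same type" - this is TRUE because Alice is a knight and Kate is a knight.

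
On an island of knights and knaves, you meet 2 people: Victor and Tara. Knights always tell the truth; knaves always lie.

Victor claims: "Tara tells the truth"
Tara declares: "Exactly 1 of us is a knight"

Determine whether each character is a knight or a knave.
Victor is a knave.
Tara is a knave.

Verification:
- Victor (knave) says "Tara tells the truth" - this is FALSE (a lie) because Tara is a knave.
- Tara (knave) says "Exactly 1 of us is a knight" - this is FALSE (a lie) because there are 0 knights.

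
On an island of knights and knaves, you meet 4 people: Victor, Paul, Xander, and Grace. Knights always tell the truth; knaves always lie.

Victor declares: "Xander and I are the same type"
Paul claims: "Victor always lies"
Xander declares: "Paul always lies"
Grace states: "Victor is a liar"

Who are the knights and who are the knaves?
Victor is a knight.
Paul is a knave.
Xander is a knight.
Grace is a knave.

Verification:
- Victor (knight) says "Xander and I are the same type" - this is TRUE because Victor is a knight and Xander is a knight.
- Paul (knave) says "Victor always lies" - this is FALSE (a lie) because Victor is a knight.
- Xander (knight) says "Paul always lies" - this is TRUE because Paul is a knave.
- Grace (knave) says "Victor is a liar" - this is FALSE (a lie) because Victor is a knight.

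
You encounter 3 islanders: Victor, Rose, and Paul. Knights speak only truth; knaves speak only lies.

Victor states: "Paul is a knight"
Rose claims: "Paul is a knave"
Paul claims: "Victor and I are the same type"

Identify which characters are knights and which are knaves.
Victor is a knight.
Rose is a knave.
Paul is a knight.

Verification:
- Victor (knight) says "Paul is a knight" - this is TRUE because Paul is a knight.
- Rose (knave) says "Paul is a knave" - this is FALSE (a lie) because Paul is a knight.
- Paul (knight) says "Victor and I are the same type" - this is TRUE because Paul is a knight and Victor is a knight.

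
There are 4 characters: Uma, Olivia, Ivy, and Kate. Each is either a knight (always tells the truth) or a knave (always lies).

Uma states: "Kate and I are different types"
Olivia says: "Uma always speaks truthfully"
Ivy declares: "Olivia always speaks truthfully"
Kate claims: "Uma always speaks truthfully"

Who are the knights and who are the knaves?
Uma is a knave.
Olivia is a knave.
Ivy is a knave.
Kate is a knave.

Verification:
- Uma (knave) says "Kate and I are different types" - this is FALSE (a lie) because Uma is a knave and Kate is a knave.
- Olivia (knave) says "Uma always speaks truthfully" - this is FALSE (a lie) because Uma is a knave.
- Ivy (knave) says "Olivia always speaks truthfully" - this is FALSE (a lie) because Olivia is a knave.
- Kate (knave) says "Uma always speaks truthfully" - this is FALSE (a lie) because Uma is a knave.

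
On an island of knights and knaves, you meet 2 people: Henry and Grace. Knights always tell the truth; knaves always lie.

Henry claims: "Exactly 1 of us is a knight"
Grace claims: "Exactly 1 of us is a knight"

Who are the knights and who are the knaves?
Henry is a knave.
Grace is a knave.

Verification:
- Henry (knave) says "Exactly 1 of us is a knight" - this is FALSE (a lie) because there are 0 knights.
- Grace (knave) says "Exactly 1 of us is a knight" - this is FALSE (a lie) because there are 0 knights.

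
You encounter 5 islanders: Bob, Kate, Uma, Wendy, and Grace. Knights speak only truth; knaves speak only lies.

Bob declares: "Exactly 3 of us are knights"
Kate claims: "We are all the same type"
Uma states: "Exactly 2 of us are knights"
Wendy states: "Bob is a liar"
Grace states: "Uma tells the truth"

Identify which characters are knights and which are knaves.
Bob is a knave.
Kate is a knave.
Uma is a knave.
Wendy is a knight.
Grace is a knave.

Verification:
- Bob (knave) says "Exactly 3 of us are knights" - this is FALSE (a lie) because there are 1 knights.
- Kate (knave) says "We are all the same type" - this is FALSE (a lie) because Wendy is a knight and Bob, Kate, Uma, and Grace are knaves.
- Uma (knave) says "Exactly 2 of us are knights" - this is FALSE (a lie) because there are 1 knights.
- Wendy (knight) says "Bob is a liar" - this is TRUE because Bob is a knave.
- Grace (knave) says "Uma tells the truth" - this is FALSE (a lie) because Uma is a knave.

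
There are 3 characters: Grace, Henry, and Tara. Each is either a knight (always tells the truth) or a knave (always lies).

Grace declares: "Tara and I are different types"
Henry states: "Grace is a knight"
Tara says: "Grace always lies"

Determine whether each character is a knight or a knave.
Grace is a knight.
Henry is a knight.
Tara is a knave.

Verification:
- Grace (knight) says "Tara and I are different types" - this is TRUE because Grace is a knight and Tara is a knave.
- Henry (knight) says "Grace is a knight" - this is TRUE because Grace is a knight.
- Tara (knave) says "Grace always lies" - this is FALSE (a lie) because Grace is a knight.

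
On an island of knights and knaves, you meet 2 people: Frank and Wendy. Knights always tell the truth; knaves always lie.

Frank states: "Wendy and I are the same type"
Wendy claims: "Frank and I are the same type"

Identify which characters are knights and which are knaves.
Frank is a knight.
Wendy is a knight.

Verification:
- Frank (knight) says "Wendy and I are the same type" - this is TRUE because Frank is a knight and Wendy is a knight.
- Wendy (knight) says "Frank and I are the same type" - this is TRUE because Wendy is a knight and Frank is a knight.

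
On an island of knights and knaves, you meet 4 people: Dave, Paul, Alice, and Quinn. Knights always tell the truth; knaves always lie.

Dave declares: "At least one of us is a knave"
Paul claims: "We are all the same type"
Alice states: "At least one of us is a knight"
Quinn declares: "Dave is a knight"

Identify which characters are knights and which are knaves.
Dave is a knight.
Paul is a knave.
Alice is a knight.
Quinn is a knight.

Verification:
- Dave (knight) says "At least one of us is a knave" - this is TRUE because Paul is a knave.
- Paul (knave) says "We are all the same type" - this is FALSE (a lie) because Dave, Alice, and Quinn are knights and Paul is a knave.
- Alice (knight) says "At least one of us is a knight" - this is TRUE because Dave, Alice, and Quinn are knights.
- Quinn (knight) says "Dave is a knight" - this is TRUE because Dave is a knight.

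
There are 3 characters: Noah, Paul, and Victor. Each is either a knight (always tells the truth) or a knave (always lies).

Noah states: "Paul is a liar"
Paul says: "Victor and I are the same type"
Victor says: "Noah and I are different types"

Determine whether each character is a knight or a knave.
Noah is a knave.
Paul is a knight.
Victor is a knight.

Verification:
- Noah (knave) says "Paul is a liar" - this is FALSE (a lie) because Paul is a knight.
- Paul (knight) says "Victor and I are the same type" - this is TRUE because Paul is a knight and Victor is a knight.
- Victor (knight) says "Noah and I are different types" - this is TRUE because Victor is a knight and Noah is a knave.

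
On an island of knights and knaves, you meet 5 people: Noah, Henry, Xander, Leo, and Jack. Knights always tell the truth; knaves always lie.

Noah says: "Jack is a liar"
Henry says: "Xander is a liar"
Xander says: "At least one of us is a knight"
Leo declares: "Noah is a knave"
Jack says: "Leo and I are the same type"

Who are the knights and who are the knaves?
Noah is a knave.
Henry is a knave.
Xander is a knight.
Leo is a knight.
Jack is a knight.

Verification:
- Noah (knave) says "Jack is a liar" - this is FALSE (a lie) because Jack is a knight.
- Henry (knave) says "Xander is a liar" - this is FALSE (a lie) because Xander is a knight.
- Xander (knight) says "At least one of us is a knight" - this is TRUE because Xander, Leo, and Jack are knights.
- Leo (knight) says "Noah is a knave" - this is TRUE because Noah is a knave.
- Jack (knight) says "Leo and I are the same type" - this is TRUE because Jack is a knight and Leo is a knight.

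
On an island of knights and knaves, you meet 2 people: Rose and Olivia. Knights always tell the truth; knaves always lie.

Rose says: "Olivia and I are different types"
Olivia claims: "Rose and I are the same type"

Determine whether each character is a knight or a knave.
Rose is a knight.
Olivia is a knave.

Verification:
- Rose (knight) says "Olivia and I are different types" - this is TRUE because Rose is a knight and Olivia is a knave.
- Olivia (knave) says "Rose and I are the same type" - this is FALSE (a lie) because Olivia is a knave and Rose is a knight.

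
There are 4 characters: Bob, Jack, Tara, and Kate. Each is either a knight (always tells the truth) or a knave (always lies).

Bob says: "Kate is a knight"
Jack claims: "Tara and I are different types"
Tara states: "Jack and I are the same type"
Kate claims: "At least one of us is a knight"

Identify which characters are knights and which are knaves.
Bob is a knight.
Jack is a knight.
Tara is a knave.
Kate is a knight.

Verification:
- Bob (knight) says "Kate is a knight" - this is TRUE because Kate is a knight.
- Jack (knight) says "Tara and I are different types" - this is TRUE because Jack is a knight and Tara is a knave.
- Tara (knave) says "Jack and I are the same type" - this is FALSE (a lie) because Tara is a knave and Jack is a knight.
- Kate (knight) says "At least one of us is a knight" - this is TRUE because Bob, Jack, and Kate are knights.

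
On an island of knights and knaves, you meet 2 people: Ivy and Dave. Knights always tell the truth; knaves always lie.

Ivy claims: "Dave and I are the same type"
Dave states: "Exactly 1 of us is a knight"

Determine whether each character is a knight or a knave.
Ivy is a knave.
Dave is a knight.

Verification:
- Ivy (knave) says "Dave and I are the same type" - this is FALSE (a lie) because Ivy is a knave and Dave is a knight.
- Dave (knight) says "Exactly 1 of us is a knight" - this is TRUE because there are 1 knights.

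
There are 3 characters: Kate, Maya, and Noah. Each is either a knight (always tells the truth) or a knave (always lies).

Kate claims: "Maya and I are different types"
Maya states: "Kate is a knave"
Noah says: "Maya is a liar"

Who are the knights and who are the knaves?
Kate is a knight.
Maya is a knave.
Noah is a knight.

Verification:
- Kate (knight) says "Maya and I are different types" - this is TRUE because Kate is a knight and Maya is a knave.
- Maya (knave) says "Kate is a knave" - this is FALSE (a lie) because Kate is a knight.
- Noah (knight) says "Maya is a liar" - this is TRUE because Maya is a knave.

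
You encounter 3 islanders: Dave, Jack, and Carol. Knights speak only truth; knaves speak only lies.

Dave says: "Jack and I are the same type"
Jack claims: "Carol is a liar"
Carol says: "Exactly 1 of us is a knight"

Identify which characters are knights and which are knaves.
Dave is a knight.
Jack is a knight.
Carol is a knave.

Verification:
- Dave (knight) says "Jack and I are the same type" - this is TRUE because Dave is a knight and Jack is a knight.
- Jack (knight) says "Carol is a liar" - this is TRUE because Carol is a knave.
- Carol (knave) says "Exactly 1 of us is a knight" - this is FALSE (a lie) because there are 2 knights.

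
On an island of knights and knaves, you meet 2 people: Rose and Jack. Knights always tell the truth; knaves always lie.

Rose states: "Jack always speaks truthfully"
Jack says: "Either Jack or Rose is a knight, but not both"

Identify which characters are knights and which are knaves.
Rose is a knave.
Jack is a knave.

Verification:
- Rose (knave) says "Jack always speaks truthfully" - this is FALSE (a lie) because Jack is a knave.
- Jack (knave) says "Either Jack or Rose is a knight, but not both" - this is FALSE (a lie) because Jack is a knave and Rose is a knave.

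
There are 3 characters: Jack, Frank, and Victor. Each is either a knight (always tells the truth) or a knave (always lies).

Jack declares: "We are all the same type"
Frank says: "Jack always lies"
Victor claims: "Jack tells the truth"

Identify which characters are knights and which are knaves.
Jack is a knave.
Frank is a knight.
Victor is a knave.

Verification:
- Jack (knave) says "We are all the same type" - this is FALSE (a lie) because Frank is a knight and Jack and Victor are knaves.
- Frank (knight) says "Jack always lies" - this is TRUE because Jack is a knave.
- Victor (knave) says "Jack tells the truth" - this is FALSE (a lie) because Jack is a knave.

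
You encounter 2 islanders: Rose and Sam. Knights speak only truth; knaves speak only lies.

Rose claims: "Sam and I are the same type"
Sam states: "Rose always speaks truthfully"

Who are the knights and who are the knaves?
Rose is a knight.
Sam is a knight.

Verification:
- Rose (knight) says "Sam and I are the same type" - this is TRUE because Rose is a knight and Sam is a knight.
- Sam (knight) says "Rose always speaks truthfully" - this is TRUE because Rose is a knight.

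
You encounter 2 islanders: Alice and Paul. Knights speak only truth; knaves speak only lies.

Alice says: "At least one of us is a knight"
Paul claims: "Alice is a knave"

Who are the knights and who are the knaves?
Alice is a knight.
Paul is a knave.

Verification:
- Alice (knight) says "At least one of us is a knight" - this is TRUE because Alice is a knight.
- Paul (knave) says "Alice is a knave" - this is FALSE (a lie) because Alice is a knight.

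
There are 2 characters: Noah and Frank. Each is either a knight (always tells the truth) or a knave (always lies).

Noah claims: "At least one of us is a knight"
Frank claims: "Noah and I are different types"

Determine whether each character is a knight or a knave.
Noah is a knave.
Frank is a knave.

Verification:
- Noah (knave) says "At least one of us is a knight" - this is FALSE (a lie) because no one is a knight.
- Frank (knave) says "Noah and I are different types" - this is FALSE (a lie) because Frank is a knave and Noah is a knave.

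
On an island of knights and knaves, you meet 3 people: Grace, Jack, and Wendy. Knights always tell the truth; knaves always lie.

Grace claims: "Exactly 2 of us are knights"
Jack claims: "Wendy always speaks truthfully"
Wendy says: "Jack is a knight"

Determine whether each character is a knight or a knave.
Grace is a knave.
Jack is a knave.
Wendy is a knave.

Verification:
- Grace (knave) says "Exactly 2 of us are knights" - this is FALSE (a lie) because there are 0 knights.
- Jack (knave) says "Wendy always speaks truthfully" - this is FALSE (a lie) because Wendy is a knave.
- Wendy (knave) says "Jack is a knight" - this is FALSE (a lie) because Jack is a knave.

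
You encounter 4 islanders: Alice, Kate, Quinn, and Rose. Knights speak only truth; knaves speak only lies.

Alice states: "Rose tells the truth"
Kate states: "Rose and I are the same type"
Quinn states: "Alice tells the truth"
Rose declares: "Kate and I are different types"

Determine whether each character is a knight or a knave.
Alice is a knight.
Kate is a knave.
Quinn is a knight.
Rose is a knight.

Verification:
- Alice (knight) says "Rose tells the truth" - this is TRUE because Rose is a knight.
- Kate (knave) says "Rose and I are the same type" - this is FALSE (a lie) because Kate is a knave and Rose is a knight.
- Quinn (knight) says "Alice tells the truth" - this is TRUE because Alice is a knight.
- Rose (knight) says "Kate and I are different types" - this is TRUE because Rose is a knight and Kate is a knave.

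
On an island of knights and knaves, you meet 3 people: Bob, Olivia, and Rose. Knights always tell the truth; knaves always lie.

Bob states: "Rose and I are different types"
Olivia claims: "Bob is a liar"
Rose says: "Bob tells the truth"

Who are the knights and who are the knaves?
Bob is a knave.
Olivia is a knight.
Rose is a knave.

Verification:
- Bob (knave) says "Rose and I are different types" - this is FALSE (a lie) because Bob is a knave and Rose is a knave.
- Olivia (knight) says "Bob is a liar" - this is TRUE because Bob is a knave.
- Rose (knave) says "Bob tells the truth" - this is FALSE (a lie) because Bob is a knave.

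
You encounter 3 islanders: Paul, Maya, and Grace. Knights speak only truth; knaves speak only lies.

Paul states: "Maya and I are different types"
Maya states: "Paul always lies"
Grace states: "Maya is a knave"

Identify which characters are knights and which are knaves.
Paul is a knight.
Maya is a knave.
Grace is a knight.

Verification:
- Paul (knight) says "Maya and I are different types" - this is TRUE because Paul is a knight and Maya is a knave.
- Maya (knave) says "Paul always lies" - this is FALSE (a lie) because Paul is a knight.
- Grace (knight) says "Maya is a knave" - this is TRUE because Maya is a knave.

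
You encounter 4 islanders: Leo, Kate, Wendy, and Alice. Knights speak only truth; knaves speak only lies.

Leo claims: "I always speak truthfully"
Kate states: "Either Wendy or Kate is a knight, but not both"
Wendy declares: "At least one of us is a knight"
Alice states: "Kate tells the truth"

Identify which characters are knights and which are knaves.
Leo is a knave.
Kate is a knave.
Wendy is a knave.
Alice is a knave.

Verification:
- Leo (knave) says "I always speak truthfully" - this is FALSE (a lie) because Leo is a knave.
- Kate (knave) says "Either Wendy or Kate is a knight, but not both" - this is FALSE (a lie) because Wendy is a knave and Kate is a knave.
- Wendy (knave) says "At least one of us is a knight" - this is FALSE (a lie) because no one is a knight.
- Alice (knave) says "Kate tells the truth" - this is FALSE (a lie) because Kate is a knave.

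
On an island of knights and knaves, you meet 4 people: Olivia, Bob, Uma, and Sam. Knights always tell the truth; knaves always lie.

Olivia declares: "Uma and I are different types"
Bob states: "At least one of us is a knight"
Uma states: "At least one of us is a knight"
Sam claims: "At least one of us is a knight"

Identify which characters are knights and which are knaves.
Olivia is a knave.
Bob is a knave.
Uma is a knave.
Sam is a knave.

Verification:
- Olivia (knave) says "Uma and I are different types" - this is FALSE (a lie) because Olivia is a knave and Uma is a knave.
- Bob (knave) says "At least one of us is a knight" - this is FALSE (a lie) because no one is a knight.
- Uma (knave) says "At least one of us is a knight" - this is FALSE (a lie) because no one is a knight.
- Sam (knave) says "At least one of us is a knight" - this is FALSE (a lie) because no one is a knight.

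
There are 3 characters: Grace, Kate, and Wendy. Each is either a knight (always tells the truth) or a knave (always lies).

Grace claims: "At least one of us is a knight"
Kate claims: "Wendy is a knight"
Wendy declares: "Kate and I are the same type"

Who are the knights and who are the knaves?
Grace is a knight.
Kate is a knight.
Wendy is a knight.

Verification:
- Grace (knight) says "At least one of us is a knight" - this is TRUE because Grace, Kate, and Wendy are knights.
- Kate (knight) says "Wendy is a knight" - this is TRUE because Wendy is a knight.
- Wendy (knight) says "Kate and I are the same type" - this is TRUE because Wendy is a knight and Kate is a knight.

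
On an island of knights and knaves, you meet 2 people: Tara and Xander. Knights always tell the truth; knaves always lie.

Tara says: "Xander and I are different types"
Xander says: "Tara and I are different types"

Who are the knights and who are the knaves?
Tara is a knave.
Xander is a knave.

Verification:
- Tara (knave) says "Xander and I are different types" - this is FALSE (a lie) because Tara is a knave and Xander is a knave.
- Xander (knave) says "Tara and I are different types" - this is FALSE (a lie) because Xander is a knave and Tara is a knave.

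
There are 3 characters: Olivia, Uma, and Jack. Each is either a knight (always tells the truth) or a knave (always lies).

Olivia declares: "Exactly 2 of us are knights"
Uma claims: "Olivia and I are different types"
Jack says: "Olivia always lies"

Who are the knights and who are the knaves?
Olivia is a knave.
Uma is a knave.
Jack is a knight.

Verification:
- Olivia (knave) says "Exactly 2 of us are knights" - this is FALSE (a lie) because there are 1 knights.
- Uma (knave) says "Olivia and I are different types" - this is FALSE (a lie) because Uma is a knave and Olivia is a knave.
- Jack (knight) says "Olivia always lies" - this is TRUE because Olivia is a knave.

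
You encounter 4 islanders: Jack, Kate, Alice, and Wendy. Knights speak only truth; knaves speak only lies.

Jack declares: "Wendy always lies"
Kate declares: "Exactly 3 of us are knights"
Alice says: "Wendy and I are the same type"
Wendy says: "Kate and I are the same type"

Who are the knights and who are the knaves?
Jack is a knave.
Kate is a knight.
Alice is a knight.
Wendy is a knight.

Verification:
- Jack (knave) says "Wendy always lies" - this is FALSE (a lie) because Wendy is a knight.
- Kate (knight) says "Exactly 3 of us are knights" - this is TRUE because there are 3 knights.
- Alice (knight) says "Wendy and I are the same type" - this is TRUE because Alice is a knight and Wendy is a knight.
- Wendy (knight) says "Kate and I are the same type" - this is TRUE because Wendy is a knight and Kate is a knight.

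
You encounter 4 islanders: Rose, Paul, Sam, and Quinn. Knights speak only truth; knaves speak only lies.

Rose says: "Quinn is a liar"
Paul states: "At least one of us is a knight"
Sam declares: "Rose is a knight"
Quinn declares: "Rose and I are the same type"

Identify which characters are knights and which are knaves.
Rose is a knight.
Paul is a knight.
Sam is a knight.
Quinn is a knave.

Verification:
- Rose (knight) says "Quinn is a liar" - this is TRUE because Quinn is a knave.
- Paul (knight) says "At least one of us is a knight" - this is TRUE because Rose, Paul, and Sam are knights.
- Sam (knight) says "Rose is a knight" - this is TRUE because Rose is a knight.
- Quinn (knave) says "Rose and I are the same type" - this is FALSE (a lie) because Quinn is a knave and Rose is a knight.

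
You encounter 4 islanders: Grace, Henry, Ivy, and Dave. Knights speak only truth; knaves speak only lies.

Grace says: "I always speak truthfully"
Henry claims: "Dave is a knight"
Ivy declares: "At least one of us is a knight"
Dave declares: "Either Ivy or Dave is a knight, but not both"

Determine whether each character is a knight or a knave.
Grace is a knave.
Henry is a knave.
Ivy is a knave.
Dave is a knave.

Verification:
- Grace (knave) says "I always speak truthfully" - this is FALSE (a lie) because Grace is a knave.
- Henry (knave) says "Dave is a knight" - this is FALSE (a lie) because Dave is a knave.
- Ivy (knave) says "At least one of us is a knight" - this is FALSE (a lie) because no one is a knight.
- Dave (knave) says "Either Ivy or Dave is a knight, but not both" - this is FALSE (a lie) because Ivy is a knave and Dave is a knave.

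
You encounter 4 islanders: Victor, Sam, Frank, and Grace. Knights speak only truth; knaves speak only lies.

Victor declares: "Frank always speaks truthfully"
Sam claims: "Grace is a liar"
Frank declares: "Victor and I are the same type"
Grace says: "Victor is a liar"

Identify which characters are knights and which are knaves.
Victor is a knight.
Sam is a knight.
Frank is a knight.
Grace is a knave.

Verification:
- Victor (knight) says "Frank always speaks truthfully" - this is TRUE because Frank is a knight.
- Sam (knight) says "Grace is a liar" - this is TRUE because Grace is a knave.
- Frank (knight) says "Victor and I are the same type" - this is TRUE because Frank is a knight and Victor is a knight.
- Grace (knave) says "Victor is a liar" - this is FALSE (a lie) because Victor is a knight.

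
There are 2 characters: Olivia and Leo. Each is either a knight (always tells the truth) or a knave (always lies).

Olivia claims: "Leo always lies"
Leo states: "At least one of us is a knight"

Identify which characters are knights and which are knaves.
Olivia is a knave.
Leo is a knight.

Verification:
- Olivia (knave) says "Leo always lies" - this is FALSE (a lie) because Leo is a knight.
- Leo (knight) says "At least one of us is a knight" - this is TRUE because Leo is a knight.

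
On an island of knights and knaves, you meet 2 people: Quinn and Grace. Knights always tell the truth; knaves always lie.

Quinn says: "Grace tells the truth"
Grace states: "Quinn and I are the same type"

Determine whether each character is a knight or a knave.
Quinn is a knight.
Grace is a knight.

Verification:
- Quinn (knight) says "Grace tells the truth" - this is TRUE because Grace is a knight.
- Grace (knight) says "Quinn and I are the same type" - this is TRUE because Grace is a knight and Quinn is a knight.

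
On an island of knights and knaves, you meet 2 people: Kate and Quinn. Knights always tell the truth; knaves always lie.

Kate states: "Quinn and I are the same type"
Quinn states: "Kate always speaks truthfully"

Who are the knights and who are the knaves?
Kate is a knight.
Quinn is a knight.

Verification:
- Kate (knight) says "Quinn and I are the same type" - this is TRUE because Kate is a knight and Quinn is a knight.
- Quinn (knight) says "Kate always speaks truthfully" - this is TRUE because Kate is a knight.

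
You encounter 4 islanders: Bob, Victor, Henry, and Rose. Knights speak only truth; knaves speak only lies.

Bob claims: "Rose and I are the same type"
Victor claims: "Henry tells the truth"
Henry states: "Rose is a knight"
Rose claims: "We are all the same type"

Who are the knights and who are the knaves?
Bob is a knight.
Victor is a knight.
Henry is a knight.
Rose is a knight.

Verification:
- Bob (knight) says "Rose and I are the same type" - this is TRUE because Bob is a knight and Rose is a knight.
- Victor (knight) says "Henry tells the truth" - this is TRUE because Henry is a knight.
- Henry (knight) says "Rose is a knight" - this is TRUE because Rose is a knight.
- Rose (knight) says "We are all the same type" - this is TRUE because Bob, Victor, Henry, and Rose are knights.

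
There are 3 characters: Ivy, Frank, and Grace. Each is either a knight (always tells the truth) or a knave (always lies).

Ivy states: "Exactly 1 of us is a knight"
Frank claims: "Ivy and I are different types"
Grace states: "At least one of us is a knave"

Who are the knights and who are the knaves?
Ivy is a knave.
Frank is a knight.
Grace is a knight.

Verification:
- Ivy (knave) says "Exactly 1 of us is a knight" - this is FALSE (a lie) because there are 2 knights.
- Frank (knight) says "Ivy and I are different types" - this is TRUE because Frank is a knight and Ivy is a knave.
- Grace (knight) says "At least one of us is a knave" - this is TRUE because Ivy is a knave.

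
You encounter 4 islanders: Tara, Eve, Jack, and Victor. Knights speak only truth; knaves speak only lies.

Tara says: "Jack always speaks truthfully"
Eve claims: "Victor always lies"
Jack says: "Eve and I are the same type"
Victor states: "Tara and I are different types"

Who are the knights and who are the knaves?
Tara is a knave.
Eve is a knight.
Jack is a knave.
Victor is a knave.

Verification:
- Tara (knave) says "Jack always speaks truthfully" - this is FALSE (a lie) because Jack is a knave.
- Eve (knight) says "Victor always lies" - this is TRUE because Victor is a knave.
- Jack (knave) says "Eve and I are the same type" - this is FALSE (a lie) because Jack is a knave and Eve is a knight.
- Victor (knave) says "Tara and I are different types" - this is FALSE (a lie) because Victor is a knave and Tara is a knave.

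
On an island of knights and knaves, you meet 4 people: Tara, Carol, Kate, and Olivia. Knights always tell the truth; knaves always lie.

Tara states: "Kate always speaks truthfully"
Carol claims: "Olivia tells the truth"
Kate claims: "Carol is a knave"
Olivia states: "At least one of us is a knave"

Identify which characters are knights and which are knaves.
Tara is a knave.
Carol is a knight.
Kate is a knave.
Olivia is a knight.

Verification:
- Tara (knave) says "Kate always speaks truthfully" - this is FALSE (a lie) because Kate is a knave.
- Carol (knight) says "Olivia tells the truth" - this is TRUE because Olivia is a knight.
- Kate (knave) says "Carol is a knave" - this is FALSE (a lie) because Carol is a knight.
- Olivia (knight) says "At least one of us is a knave" - this is TRUE because Tara and Kate are knaves.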